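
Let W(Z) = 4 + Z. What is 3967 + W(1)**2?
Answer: 3992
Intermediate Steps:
3967 + W(1)**2 = 3967 + (4 + 1)**2 = 3967 + 5**2 = 3967 + 25 = 3992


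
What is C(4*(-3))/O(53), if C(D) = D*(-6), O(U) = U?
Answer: 72/53 ≈ 1.3585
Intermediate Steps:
C(D) = -6*D
C(4*(-3))/O(53) = -24*(-3)/53 = -6*(-12)*(1/53) = 72*(1/53) = 72/53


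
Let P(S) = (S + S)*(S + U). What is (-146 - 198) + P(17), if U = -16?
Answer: -310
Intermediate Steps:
P(S) = 2*S*(-16 + S) (P(S) = (S + S)*(S - 16) = (2*S)*(-16 + S) = 2*S*(-16 + S))
(-146 - 198) + P(17) = (-146 - 198) + 2*17*(-16 + 17) = -344 + 2*17*1 = -344 + 34 = -310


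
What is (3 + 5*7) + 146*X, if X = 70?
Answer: 10258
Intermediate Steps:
(3 + 5*7) + 146*X = (3 + 5*7) + 146*70 = (3 + 35) + 10220 = 38 + 10220 = 10258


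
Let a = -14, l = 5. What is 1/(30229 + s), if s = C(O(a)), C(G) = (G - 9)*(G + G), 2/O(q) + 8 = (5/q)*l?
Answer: 18769/567438717 ≈ 3.3077e-5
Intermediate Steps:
O(q) = 2/(-8 + 25/q) (O(q) = 2/(-8 + (5/q)*5) = 2/(-8 + 25/q))
C(G) = 2*G*(-9 + G) (C(G) = (-9 + G)*(2*G) = 2*G*(-9 + G))
s = 70616/18769 (s = 2*(-2*(-14)/(-25 + 8*(-14)))*(-9 - 2*(-14)/(-25 + 8*(-14))) = 2*(-2*(-14)/(-25 - 112))*(-9 - 2*(-14)/(-25 - 112)) = 2*(-2*(-14)/(-137))*(-9 - 2*(-14)/(-137)) = 2*(-2*(-14)*(-1/137))*(-9 - 2*(-14)*(-1/137)) = 2*(-28/137)*(-9 - 28/137) = 2*(-28/137)*(-1261/137) = 70616/18769 ≈ 3.7624)
1/(30229 + s) = 1/(30229 + 70616/18769) = 1/(567438717/18769) = 18769/567438717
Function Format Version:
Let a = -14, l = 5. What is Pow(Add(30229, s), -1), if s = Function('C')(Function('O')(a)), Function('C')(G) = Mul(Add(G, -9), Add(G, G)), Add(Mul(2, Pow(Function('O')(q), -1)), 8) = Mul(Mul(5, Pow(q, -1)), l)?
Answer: Rational(18769, 567438717) ≈ 3.3077e-5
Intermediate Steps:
Function('O')(q) = Mul(2, Pow(Add(-8, Mul(25, Pow(q, -1))), -1)) (Function('O')(q) = Mul(2, Pow(Add(-8, Mul(Mul(5, Pow(q, -1)), 5)), -1)) = Mul(2, Pow(Add(-8, Mul(25, Pow(q, -1))), -1)))
Function('C')(G) = Mul(2, G, Add(-9, G)) (Function('C')(G) = Mul(Add(-9, G), Mul(2, G)) = Mul(2, G, Add(-9, G)))
s = Rational(70616, 18769) (s = Mul(2, Mul(-2, -14, Pow(Add(-25, Mul(8, -14)), -1)), Add(-9, Mul(-2, -14, Pow(Add(-25, Mul(8, -14)), -1)))) = Mul(2, Mul(-2, -14, Pow(Add(-25, -112), -1)), Add(-9, Mul(-2, -14, Pow(Add(-25, -112), -1)))) = Mul(2, Mul(-2, -14, Pow(-137, -1)), Add(-9, Mul(-2, -14, Pow(-137, -1)))) = Mul(2, Mul(-2, -14, Rational(-1, 137)), Add(-9, Mul(-2, -14, Rational(-1, 137)))) = Mul(2, Rational(-28, 137), Add(-9, Rational(-28, 137))) = Mul(2, Rational(-28, 137), Rational(-1261, 137)) = Rational(70616, 18769) ≈ 3.7624)
Pow(Add(30229, s), -1) = Pow(Add(30229, Rational(70616, 18769)), -1) = Pow(Rational(567438717, 18769), -1) = Rational(18769, 567438717)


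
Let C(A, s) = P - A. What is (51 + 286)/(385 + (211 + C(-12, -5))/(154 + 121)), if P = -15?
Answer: 92675/106083 ≈ 0.87361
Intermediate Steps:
C(A, s) = -15 - A
(51 + 286)/(385 + (211 + C(-12, -5))/(154 + 121)) = (51 + 286)/(385 + (211 + (-15 - 1*(-12)))/(154 + 121)) = 337/(385 + (211 + (-15 + 12))/275) = 337/(385 + (211 - 3)*(1/275)) = 337/(385 + 208*(1/275)) = 337/(385 + 208/275) = 337/(106083/275) = 337*(275/106083) = 92675/106083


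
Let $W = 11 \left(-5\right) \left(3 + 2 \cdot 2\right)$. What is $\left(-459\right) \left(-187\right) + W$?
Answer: $85448$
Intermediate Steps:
$W = -385$ ($W = - 55 \left(3 + 4\right) = \left(-55\right) 7 = -385$)
$\left(-459\right) \left(-187\right) + W = \left(-459\right) \left(-187\right) - 385 = 85833 - 385 = 85448$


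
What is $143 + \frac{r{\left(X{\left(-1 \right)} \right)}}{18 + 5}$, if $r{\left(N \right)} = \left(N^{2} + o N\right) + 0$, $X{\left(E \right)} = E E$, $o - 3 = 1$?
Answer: $\frac{3294}{23} \approx 143.22$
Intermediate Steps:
$o = 4$ ($o = 3 + 1 = 4$)
$X{\left(E \right)} = E^{2}$
$r{\left(N \right)} = N^{2} + 4 N$ ($r{\left(N \right)} = \left(N^{2} + 4 N\right) + 0 = N^{2} + 4 N$)
$143 + \frac{r{\left(X{\left(-1 \right)} \right)}}{18 + 5} = 143 + \frac{\left(-1\right)^{2} \left(4 + \left(-1\right)^{2}\right)}{18 + 5} = 143 + \frac{1 \left(4 + 1\right)}{23} = 143 + \frac{1 \cdot 5}{23} = 143 + \frac{1}{23} \cdot 5 = 143 + \frac{5}{23} = \frac{3294}{23}$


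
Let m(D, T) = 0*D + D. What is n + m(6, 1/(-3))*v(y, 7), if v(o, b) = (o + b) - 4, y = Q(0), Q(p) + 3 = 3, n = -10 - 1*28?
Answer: -20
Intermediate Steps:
n = -38 (n = -10 - 28 = -38)
Q(p) = 0 (Q(p) = -3 + 3 = 0)
y = 0
m(D, T) = D (m(D, T) = 0 + D = D)
v(o, b) = -4 + b + o (v(o, b) = (b + o) - 4 = -4 + b + o)
n + m(6, 1/(-3))*v(y, 7) = -38 + 6*(-4 + 7 + 0) = -38 + 6*3 = -38 + 18 = -20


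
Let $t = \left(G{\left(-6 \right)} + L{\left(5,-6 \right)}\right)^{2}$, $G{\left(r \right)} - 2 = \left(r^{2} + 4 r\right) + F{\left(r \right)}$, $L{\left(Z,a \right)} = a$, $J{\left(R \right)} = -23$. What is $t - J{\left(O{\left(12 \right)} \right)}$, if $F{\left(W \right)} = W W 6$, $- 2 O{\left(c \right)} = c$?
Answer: $50199$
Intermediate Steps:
$O{\left(c \right)} = - \frac{c}{2}$
$F{\left(W \right)} = 6 W^{2}$ ($F{\left(W \right)} = W^{2} \cdot 6 = 6 W^{2}$)
$G{\left(r \right)} = 2 + 4 r + 7 r^{2}$ ($G{\left(r \right)} = 2 + \left(\left(r^{2} + 4 r\right) + 6 r^{2}\right) = 2 + \left(4 r + 7 r^{2}\right) = 2 + 4 r + 7 r^{2}$)
$t = 50176$ ($t = \left(\left(2 + 4 \left(-6\right) + 7 \left(-6\right)^{2}\right) - 6\right)^{2} = \left(\left(2 - 24 + 7 \cdot 36\right) - 6\right)^{2} = \left(\left(2 - 24 + 252\right) - 6\right)^{2} = \left(230 - 6\right)^{2} = 224^{2} = 50176$)
$t - J{\left(O{\left(12 \right)} \right)} = 50176 - -23 = 50176 + 23 = 50199$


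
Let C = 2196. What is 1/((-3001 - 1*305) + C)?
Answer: -1/1110 ≈ -0.00090090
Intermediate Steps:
1/((-3001 - 1*305) + C) = 1/((-3001 - 1*305) + 2196) = 1/((-3001 - 305) + 2196) = 1/(-3306 + 2196) = 1/(-1110) = -1/1110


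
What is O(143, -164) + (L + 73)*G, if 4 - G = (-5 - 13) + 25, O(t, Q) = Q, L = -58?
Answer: -209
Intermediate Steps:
G = -3 (G = 4 - ((-5 - 13) + 25) = 4 - (-18 + 25) = 4 - 1*7 = 4 - 7 = -3)
O(143, -164) + (L + 73)*G = -164 + (-58 + 73)*(-3) = -164 + 15*(-3) = -164 - 45 = -209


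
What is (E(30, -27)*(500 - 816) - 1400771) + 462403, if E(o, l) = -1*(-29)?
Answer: -947532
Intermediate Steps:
E(o, l) = 29
(E(30, -27)*(500 - 816) - 1400771) + 462403 = (29*(500 - 816) - 1400771) + 462403 = (29*(-316) - 1400771) + 462403 = (-9164 - 1400771) + 462403 = -1409935 + 462403 = -947532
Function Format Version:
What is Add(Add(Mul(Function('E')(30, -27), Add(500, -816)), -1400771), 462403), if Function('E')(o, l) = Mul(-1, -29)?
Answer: -947532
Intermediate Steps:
Function('E')(o, l) = 29
Add(Add(Mul(Function('E')(30, -27), Add(500, -816)), -1400771), 462403) = Add(Add(Mul(29, Add(500, -816)), -1400771), 462403) = Add(Add(Mul(29, -316), -1400771), 462403) = Add(Add(-9164, -1400771), 462403) = Add(-1409935, 462403) = -947532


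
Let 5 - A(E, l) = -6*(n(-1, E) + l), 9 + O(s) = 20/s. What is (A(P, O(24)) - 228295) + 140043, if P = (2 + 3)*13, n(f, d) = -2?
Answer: -88308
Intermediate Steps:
P = 65 (P = 5*13 = 65)
O(s) = -9 + 20/s
A(E, l) = -7 + 6*l (A(E, l) = 5 - (-6)*(-2 + l) = 5 - (12 - 6*l) = 5 + (-12 + 6*l) = -7 + 6*l)
(A(P, O(24)) - 228295) + 140043 = ((-7 + 6*(-9 + 20/24)) - 228295) + 140043 = ((-7 + 6*(-9 + 20*(1/24))) - 228295) + 140043 = ((-7 + 6*(-9 + ⅚)) - 228295) + 140043 = ((-7 + 6*(-49/6)) - 228295) + 140043 = ((-7 - 49) - 228295) + 140043 = (-56 - 228295) + 140043 = -228351 + 140043 = -88308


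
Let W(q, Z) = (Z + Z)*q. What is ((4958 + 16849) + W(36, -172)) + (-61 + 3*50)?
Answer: 9512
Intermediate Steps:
W(q, Z) = 2*Z*q (W(q, Z) = (2*Z)*q = 2*Z*q)
((4958 + 16849) + W(36, -172)) + (-61 + 3*50) = ((4958 + 16849) + 2*(-172)*36) + (-61 + 3*50) = (21807 - 12384) + (-61 + 150) = 9423 + 89 = 9512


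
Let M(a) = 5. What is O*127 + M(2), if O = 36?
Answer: 4577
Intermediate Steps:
O*127 + M(2) = 36*127 + 5 = 4572 + 5 = 4577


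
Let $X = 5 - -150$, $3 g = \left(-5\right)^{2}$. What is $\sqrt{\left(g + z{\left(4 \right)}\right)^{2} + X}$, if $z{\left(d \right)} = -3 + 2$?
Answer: $\frac{\sqrt{1879}}{3} \approx 14.449$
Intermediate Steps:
$z{\left(d \right)} = -1$
$g = \frac{25}{3}$ ($g = \frac{\left(-5\right)^{2}}{3} = \frac{1}{3} \cdot 25 = \frac{25}{3} \approx 8.3333$)
$X = 155$ ($X = 5 + 150 = 155$)
$\sqrt{\left(g + z{\left(4 \right)}\right)^{2} + X} = \sqrt{\left(\frac{25}{3} - 1\right)^{2} + 155} = \sqrt{\left(\frac{22}{3}\right)^{2} + 155} = \sqrt{\frac{484}{9} + 155} = \sqrt{\frac{1879}{9}} = \frac{\sqrt{1879}}{3}$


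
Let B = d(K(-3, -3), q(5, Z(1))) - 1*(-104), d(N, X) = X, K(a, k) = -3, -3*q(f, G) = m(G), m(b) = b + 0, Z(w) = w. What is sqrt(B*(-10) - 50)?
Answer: 2*I*sqrt(2445)/3 ≈ 32.965*I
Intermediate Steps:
m(b) = b
q(f, G) = -G/3
B = 311/3 (B = -1/3*1 - 1*(-104) = -1/3 + 104 = 311/3 ≈ 103.67)
sqrt(B*(-10) - 50) = sqrt((311/3)*(-10) - 50) = sqrt(-3110/3 - 50) = sqrt(-3260/3) = 2*I*sqrt(2445)/3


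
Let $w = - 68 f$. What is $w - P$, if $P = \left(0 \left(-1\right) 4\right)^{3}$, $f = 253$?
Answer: $-17204$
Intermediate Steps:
$w = -17204$ ($w = \left(-68\right) 253 = -17204$)
$P = 0$ ($P = \left(0 \cdot 4\right)^{3} = 0^{3} = 0$)
$w - P = -17204 - 0 = -17204 + 0 = -17204$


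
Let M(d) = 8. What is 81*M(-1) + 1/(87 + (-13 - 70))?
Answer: 2593/4 ≈ 648.25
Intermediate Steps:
81*M(-1) + 1/(87 + (-13 - 70)) = 81*8 + 1/(87 + (-13 - 70)) = 648 + 1/(87 - 83) = 648 + 1/4 = 648 + ¼ = 2593/4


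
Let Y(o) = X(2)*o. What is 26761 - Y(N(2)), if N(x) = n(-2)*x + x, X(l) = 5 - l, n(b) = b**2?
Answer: 26731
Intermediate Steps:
N(x) = 5*x (N(x) = (-2)**2*x + x = 4*x + x = 5*x)
Y(o) = 3*o (Y(o) = (5 - 1*2)*o = (5 - 2)*o = 3*o)
26761 - Y(N(2)) = 26761 - 3*5*2 = 26761 - 3*10 = 26761 - 1*30 = 26761 - 30 = 26731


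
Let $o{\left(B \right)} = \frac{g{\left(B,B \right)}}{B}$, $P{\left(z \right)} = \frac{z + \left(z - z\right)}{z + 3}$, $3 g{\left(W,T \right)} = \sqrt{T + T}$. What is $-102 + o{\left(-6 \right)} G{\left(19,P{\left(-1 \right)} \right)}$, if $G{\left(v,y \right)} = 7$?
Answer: $-102 - \frac{7 i \sqrt{3}}{9} \approx -102.0 - 1.3472 i$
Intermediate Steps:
$g{\left(W,T \right)} = \frac{\sqrt{2} \sqrt{T}}{3}$ ($g{\left(W,T \right)} = \frac{\sqrt{T + T}}{3} = \frac{\sqrt{2 T}}{3} = \frac{\sqrt{2} \sqrt{T}}{3}$)
$P{\left(z \right)} = \frac{z}{3 + z}$ ($P{\left(z \right)} = \frac{z + 0}{3 + z} = \frac{z}{3 + z}$)
$o{\left(B \right)} = \frac{\sqrt{2}}{3 \sqrt{B}}$ ($o{\left(B \right)} = \frac{\frac{1}{3} \sqrt{2} \sqrt{B}}{B} = \frac{\sqrt{2}}{3 \sqrt{B}}$)
$-102 + o{\left(-6 \right)} G{\left(19,P{\left(-1 \right)} \right)} = -102 + \frac{\sqrt{2}}{3 i \sqrt{6}} \cdot 7 = -102 + \frac{\sqrt{2} \left(- \frac{i \sqrt{6}}{6}\right)}{3} \cdot 7 = -102 + - \frac{i \sqrt{3}}{9} \cdot 7 = -102 - \frac{7 i \sqrt{3}}{9}$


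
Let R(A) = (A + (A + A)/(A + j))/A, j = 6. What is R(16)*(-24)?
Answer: -288/11 ≈ -26.182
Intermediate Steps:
R(A) = (A + 2*A/(6 + A))/A (R(A) = (A + (A + A)/(A + 6))/A = (A + (2*A)/(6 + A))/A = (A + 2*A/(6 + A))/A)
R(16)*(-24) = ((8 + 16)/(6 + 16))*(-24) = (24/22)*(-24) = ((1/22)*24)*(-24) = (12/11)*(-24) = -288/11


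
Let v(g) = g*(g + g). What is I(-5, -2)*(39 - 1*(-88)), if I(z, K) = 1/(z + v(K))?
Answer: 127/3 ≈ 42.333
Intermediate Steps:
v(g) = 2*g**2 (v(g) = g*(2*g) = 2*g**2)
I(z, K) = 1/(z + 2*K**2)
I(-5, -2)*(39 - 1*(-88)) = (39 - 1*(-88))/(-5 + 2*(-2)**2) = (39 + 88)/(-5 + 2*4) = 127/(-5 + 8) = 127/3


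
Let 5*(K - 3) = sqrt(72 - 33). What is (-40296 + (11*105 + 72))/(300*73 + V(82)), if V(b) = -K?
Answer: -7129115775/3995655062 - 65115*sqrt(39)/3995655062 ≈ -1.7843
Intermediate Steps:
K = 3 + sqrt(39)/5 (K = 3 + sqrt(72 - 33)/5 = 3 + sqrt(39)/5 ≈ 4.2490)
V(b) = -3 - sqrt(39)/5 (V(b) = -(3 + sqrt(39)/5) = -3 - sqrt(39)/5)
(-40296 + (11*105 + 72))/(300*73 + V(82)) = (-40296 + (11*105 + 72))/(300*73 + (-3 - sqrt(39)/5)) = (-40296 + (1155 + 72))/(21900 + (-3 - sqrt(39)/5)) = (-40296 + 1227)/(21897 - sqrt(39)/5) = -39069/(21897 - sqrt(39)/5)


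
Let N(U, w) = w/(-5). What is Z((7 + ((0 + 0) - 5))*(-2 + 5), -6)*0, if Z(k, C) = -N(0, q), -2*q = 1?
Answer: 0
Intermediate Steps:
q = -1/2 (q = -1/2*1 = -1/2 ≈ -0.50000)
N(U, w) = -w/5 (N(U, w) = w*(-1/5) = -w/5)
Z(k, C) = -1/10 (Z(k, C) = -(-1)*(-1)/(5*2) = -1*1/10 = -1/10)
Z((7 + ((0 + 0) - 5))*(-2 + 5), -6)*0 = -1/10*0 = 0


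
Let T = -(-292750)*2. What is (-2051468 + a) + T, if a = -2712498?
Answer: -4178466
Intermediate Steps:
T = 585500 (T = -58550*(-10) = 585500)
(-2051468 + a) + T = (-2051468 - 2712498) + 585500 = -4763966 + 585500 = -4178466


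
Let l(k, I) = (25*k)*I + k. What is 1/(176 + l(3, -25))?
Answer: -1/1696 ≈ -0.00058962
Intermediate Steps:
l(k, I) = k + 25*I*k (l(k, I) = 25*I*k + k = k + 25*I*k)
1/(176 + l(3, -25)) = 1/(176 + 3*(1 + 25*(-25))) = 1/(176 + 3*(1 - 625)) = 1/(176 + 3*(-624)) = 1/(176 - 1872) = 1/(-1696) = -1/1696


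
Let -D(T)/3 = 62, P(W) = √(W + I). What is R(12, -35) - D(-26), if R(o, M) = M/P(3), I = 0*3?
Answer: 186 - 35*√3/3 ≈ 165.79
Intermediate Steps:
I = 0
P(W) = √W (P(W) = √(W + 0) = √W)
R(o, M) = M*√3/3 (R(o, M) = M/(√3) = M*(√3/3) = M*√3/3)
D(T) = -186 (D(T) = -3*62 = -186)
R(12, -35) - D(-26) = (⅓)*(-35)*√3 - 1*(-186) = -35*√3/3 + 186 = 186 - 35*√3/3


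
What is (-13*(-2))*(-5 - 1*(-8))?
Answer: 78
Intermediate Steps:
(-13*(-2))*(-5 - 1*(-8)) = 26*(-5 + 8) = 26*3 = 78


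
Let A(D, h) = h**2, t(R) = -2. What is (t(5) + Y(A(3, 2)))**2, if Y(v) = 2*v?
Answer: 36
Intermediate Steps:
(t(5) + Y(A(3, 2)))**2 = (-2 + 2*2**2)**2 = (-2 + 2*4)**2 = (-2 + 8)**2 = 6**2 = 36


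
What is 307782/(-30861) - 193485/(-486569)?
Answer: -15976226597/1668445101 ≈ -9.5755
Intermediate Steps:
307782/(-30861) - 193485/(-486569) = 307782*(-1/30861) - 193485*(-1/486569) = -34198/3429 + 193485/486569 = -15976226597/1668445101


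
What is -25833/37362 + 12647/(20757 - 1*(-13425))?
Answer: -34208866/106425657 ≈ -0.32143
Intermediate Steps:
-25833/37362 + 12647/(20757 - 1*(-13425)) = -25833*1/37362 + 12647/(20757 + 13425) = -8611/12454 + 12647/34182 = -34208866/106425657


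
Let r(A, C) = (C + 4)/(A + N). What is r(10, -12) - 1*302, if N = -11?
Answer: -294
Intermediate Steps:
r(A, C) = (4 + C)/(-11 + A) (r(A, C) = (C + 4)/(A - 11) = (4 + C)/(-11 + A))
r(10, -12) - 1*302 = (4 - 12)/(-11 + 10) - 1*302 = -8/(-1) - 302 = -1*(-8) - 302 = 8 - 302 = -294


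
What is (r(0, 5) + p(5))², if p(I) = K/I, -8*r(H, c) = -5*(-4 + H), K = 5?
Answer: 9/4 ≈ 2.2500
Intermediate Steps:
r(H, c) = -5/2 + 5*H/8 (r(H, c) = -(-5)*(-4 + H)/8 = -(20 - 5*H)/8 = -5/2 + 5*H/8)
p(I) = 5/I
(r(0, 5) + p(5))² = ((-5/2 + (5/8)*0) + 5/5)² = ((-5/2 + 0) + 5*(⅕))² = (-5/2 + 1)² = (-3/2)² = 9/4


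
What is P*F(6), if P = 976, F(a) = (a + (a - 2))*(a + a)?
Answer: 117120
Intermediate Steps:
F(a) = 2*a*(-2 + 2*a) (F(a) = (a + (-2 + a))*(2*a) = (-2 + 2*a)*(2*a) = 2*a*(-2 + 2*a))
P*F(6) = 976*(4*6*(-1 + 6)) = 976*(4*6*5) = 976*120 = 117120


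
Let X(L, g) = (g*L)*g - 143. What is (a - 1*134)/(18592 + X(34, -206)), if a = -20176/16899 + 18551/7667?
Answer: -17202856865/189329299957809 ≈ -9.0862e-5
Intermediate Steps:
X(L, g) = -143 + L*g² (X(L, g) = (L*g)*g - 143 = L*g² - 143 = -143 + L*g²)
a = 158803957/129564633 (a = -20176*1/16899 + 18551*(1/7667) = -20176/16899 + 18551/7667 = 158803957/129564633 ≈ 1.2257)
(a - 1*134)/(18592 + X(34, -206)) = (158803957/129564633 - 1*134)/(18592 + (-143 + 34*(-206)²)) = (158803957/129564633 - 134)/(18592 + (-143 + 34*42436)) = -17202856865/(129564633*(18592 + (-143 + 1442824))) = -17202856865/(129564633*(18592 + 1442681)) = -17202856865/129564633/1461273 = -17202856865/129564633*1/1461273 = -17202856865/189329299957809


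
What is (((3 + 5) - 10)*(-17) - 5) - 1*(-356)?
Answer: 385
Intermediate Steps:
(((3 + 5) - 10)*(-17) - 5) - 1*(-356) = ((8 - 10)*(-17) - 5) + 356 = (-2*(-17) - 5) + 356 = (34 - 5) + 356 = 29 + 356 = 385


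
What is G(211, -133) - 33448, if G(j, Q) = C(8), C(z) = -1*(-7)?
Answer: -33441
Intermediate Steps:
C(z) = 7
G(j, Q) = 7
G(211, -133) - 33448 = 7 - 33448 = -33441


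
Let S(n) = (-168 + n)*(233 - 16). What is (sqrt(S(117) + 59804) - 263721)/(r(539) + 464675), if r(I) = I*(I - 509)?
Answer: -15513/28285 + sqrt(48737)/480845 ≈ -0.54799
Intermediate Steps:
r(I) = I*(-509 + I)
S(n) = -36456 + 217*n (S(n) = (-168 + n)*217 = -36456 + 217*n)
(sqrt(S(117) + 59804) - 263721)/(r(539) + 464675) = (sqrt((-36456 + 217*117) + 59804) - 263721)/(539*(-509 + 539) + 464675) = (sqrt((-36456 + 25389) + 59804) - 263721)/(539*30 + 464675) = (sqrt(-11067 + 59804) - 263721)/(16170 + 464675) = (sqrt(48737) - 263721)/480845 = (-263721 + sqrt(48737))*(1/480845) = -15513/28285 + sqrt(48737)/480845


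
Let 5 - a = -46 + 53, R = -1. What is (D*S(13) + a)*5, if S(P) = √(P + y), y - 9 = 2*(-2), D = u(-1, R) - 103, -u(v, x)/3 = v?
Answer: -10 - 1500*√2 ≈ -2131.3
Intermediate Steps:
u(v, x) = -3*v
a = -2 (a = 5 - (-46 + 53) = 5 - 1*7 = 5 - 7 = -2)
D = -100 (D = -3*(-1) - 103 = 3 - 103 = -100)
y = 5 (y = 9 + 2*(-2) = 9 - 4 = 5)
S(P) = √(5 + P) (S(P) = √(P + 5) = √(5 + P))
(D*S(13) + a)*5 = (-100*√(5 + 13) - 2)*5 = (-300*√2 - 2)*5 = (-2 - 300*√2)*5 = -10 - 1500*√2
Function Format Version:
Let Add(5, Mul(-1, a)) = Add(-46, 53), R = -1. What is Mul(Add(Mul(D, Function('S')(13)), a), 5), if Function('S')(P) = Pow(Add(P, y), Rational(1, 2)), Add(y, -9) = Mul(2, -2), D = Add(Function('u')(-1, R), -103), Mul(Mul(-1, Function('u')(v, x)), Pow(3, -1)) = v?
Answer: Add(-10, Mul(-1500, Pow(2, Rational(1, 2)))) ≈ -2131.3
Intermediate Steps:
Function('u')(v, x) = Mul(-3, v)
a = -2 (a = Add(5, Mul(-1, Add(-46, 53))) = Add(5, Mul(-1, 7)) = Add(5, -7) = -2)
D = -100 (D = Add(Mul(-3, -1), -103) = Add(3, -103) = -100)
y = 5 (y = Add(9, Mul(2, -2)) = Add(9, -4) = 5)
Function('S')(P) = Pow(Add(5, P), Rational(1, 2)) (Function('S')(P) = Pow(Add(P, 5), Rational(1, 2)) = Pow(Add(5, P), Rational(1, 2)))
Mul(Add(Mul(D, Function('S')(13)), a), 5) = Mul(Add(Mul(-100, Pow(Add(5, 13), Rational(1, 2))), -2), 5) = Mul(Add(Mul(-100, Pow(18, Rational(1, 2))), -2), 5) = Mul(Add(Mul(-100, Mul(3, Pow(2, Rational(1, 2)))), -2), 5) = Mul(Add(Mul(-300, Pow(2, Rational(1, 2))), -2), 5) = Mul(Add(-2, Mul(-300, Pow(2, Rational(1, 2)))), 5) = Add(-10, Mul(-1500, Pow(2, Rational(1, 2))))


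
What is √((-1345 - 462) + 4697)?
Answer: 17*√10 ≈ 53.759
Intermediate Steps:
√((-1345 - 462) + 4697) = √(-1807 + 4697) = √2890 = 17*√10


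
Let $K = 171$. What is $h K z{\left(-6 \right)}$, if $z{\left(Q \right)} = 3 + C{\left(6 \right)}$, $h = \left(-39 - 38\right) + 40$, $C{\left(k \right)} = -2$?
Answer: $-6327$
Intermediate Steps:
$h = -37$ ($h = -77 + 40 = -37$)
$z{\left(Q \right)} = 1$ ($z{\left(Q \right)} = 3 - 2 = 1$)
$h K z{\left(-6 \right)} = \left(-37\right) 171 \cdot 1 = \left(-6327\right) 1 = -6327$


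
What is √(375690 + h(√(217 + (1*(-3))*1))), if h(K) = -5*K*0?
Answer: √375690 ≈ 612.94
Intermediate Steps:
h(K) = 0
√(375690 + h(√(217 + (1*(-3))*1))) = √(375690 + 0) = √375690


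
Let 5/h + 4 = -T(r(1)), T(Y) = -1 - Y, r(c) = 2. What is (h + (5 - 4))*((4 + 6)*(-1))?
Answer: 40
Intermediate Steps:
h = -5 (h = 5/(-4 - (-1 - 1*2)) = 5/(-4 - (-1 - 2)) = 5/(-4 - 1*(-3)) = 5/(-4 + 3) = 5/(-1) = 5*(-1) = -5)
(h + (5 - 4))*((4 + 6)*(-1)) = (-5 + (5 - 4))*((4 + 6)*(-1)) = (-5 + 1)*(10*(-1)) = -4*(-10) = 40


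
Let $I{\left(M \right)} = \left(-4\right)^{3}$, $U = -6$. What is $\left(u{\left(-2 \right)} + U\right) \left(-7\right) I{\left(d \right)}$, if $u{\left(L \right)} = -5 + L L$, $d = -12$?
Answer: $-3136$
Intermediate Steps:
$I{\left(M \right)} = -64$
$u{\left(L \right)} = -5 + L^{2}$
$\left(u{\left(-2 \right)} + U\right) \left(-7\right) I{\left(d \right)} = \left(\left(-5 + \left(-2\right)^{2}\right) - 6\right) \left(-7\right) \left(-64\right) = \left(\left(-5 + 4\right) - 6\right) \left(-7\right) \left(-64\right) = \left(-1 - 6\right) \left(-7\right) \left(-64\right) = \left(-7\right) \left(-7\right) \left(-64\right) = 49 \left(-64\right) = -3136$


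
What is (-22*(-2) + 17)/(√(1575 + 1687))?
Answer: 61*√3262/3262 ≈ 1.0680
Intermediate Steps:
(-22*(-2) + 17)/(√(1575 + 1687)) = (44 + 17)/(√3262) = 61*(√3262/3262) = 61*√3262/3262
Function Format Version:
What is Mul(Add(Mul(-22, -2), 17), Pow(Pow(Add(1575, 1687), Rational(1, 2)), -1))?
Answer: Mul(Rational(61, 3262), Pow(3262, Rational(1, 2))) ≈ 1.0680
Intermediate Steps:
Mul(Add(Mul(-22, -2), 17), Pow(Pow(Add(1575, 1687), Rational(1, 2)), -1)) = Mul(Add(44, 17), Pow(Pow(3262, Rational(1, 2)), -1)) = Mul(61, Mul(Rational(1, 3262), Pow(3262, Rational(1, 2)))) = Mul(Rational(61, 3262), Pow(3262, Rational(1, 2)))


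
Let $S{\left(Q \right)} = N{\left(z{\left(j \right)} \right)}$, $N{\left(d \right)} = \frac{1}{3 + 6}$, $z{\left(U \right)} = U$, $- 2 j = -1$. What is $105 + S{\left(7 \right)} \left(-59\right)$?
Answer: $\frac{886}{9} \approx 98.444$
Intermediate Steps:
$j = \frac{1}{2}$ ($j = \left(- \frac{1}{2}\right) \left(-1\right) = \frac{1}{2} \approx 0.5$)
$N{\left(d \right)} = \frac{1}{9}$
$S{\left(Q \right)} = \frac{1}{9}$
$105 + S{\left(7 \right)} \left(-59\right) = 105 + \frac{1}{9} \left(-59\right) = 105 - \frac{59}{9} = \frac{886}{9}$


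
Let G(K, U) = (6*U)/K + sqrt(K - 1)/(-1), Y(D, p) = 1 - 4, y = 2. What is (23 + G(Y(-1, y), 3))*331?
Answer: 5627 - 662*I ≈ 5627.0 - 662.0*I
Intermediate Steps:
Y(D, p) = -3
G(K, U) = -sqrt(-1 + K) + 6*U/K (G(K, U) = 6*U/K + sqrt(-1 + K)*(-1) = 6*U/K - sqrt(-1 + K) = -sqrt(-1 + K) + 6*U/K)
(23 + G(Y(-1, y), 3))*331 = (23 + (-sqrt(-1 - 3) + 6*3/(-3)))*331 = (23 + (-sqrt(-4) + 6*3*(-1/3)))*331 = (23 + (-2*I - 6))*331 = (23 + (-6 - 2*I))*331 = (17 - 2*I)*331 = 5627 - 662*I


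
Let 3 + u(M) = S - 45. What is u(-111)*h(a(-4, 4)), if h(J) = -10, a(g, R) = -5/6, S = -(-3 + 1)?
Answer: 460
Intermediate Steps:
S = 2 (S = -1*(-2) = 2)
a(g, R) = -⅚ (a(g, R) = -5*⅙ = -⅚)
u(M) = -46 (u(M) = -3 + (2 - 45) = -3 - 43 = -46)
u(-111)*h(a(-4, 4)) = -46*(-10) = 460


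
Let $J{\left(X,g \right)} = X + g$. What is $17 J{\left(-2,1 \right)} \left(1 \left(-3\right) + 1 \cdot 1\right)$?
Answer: $34$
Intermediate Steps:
$17 J{\left(-2,1 \right)} \left(1 \left(-3\right) + 1 \cdot 1\right) = 17 \left(-2 + 1\right) \left(1 \left(-3\right) + 1 \cdot 1\right) = 17 \left(-1\right) \left(-3 + 1\right) = \left(-17\right) \left(-2\right) = 34$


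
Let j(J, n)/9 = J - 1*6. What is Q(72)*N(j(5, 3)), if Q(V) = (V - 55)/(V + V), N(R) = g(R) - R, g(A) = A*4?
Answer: -51/16 ≈ -3.1875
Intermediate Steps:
g(A) = 4*A
j(J, n) = -54 + 9*J (j(J, n) = 9*(J - 1*6) = 9*(J - 6) = 9*(-6 + J) = -54 + 9*J)
N(R) = 3*R (N(R) = 4*R - R = 3*R)
Q(V) = (-55 + V)/(2*V) (Q(V) = (-55 + V)/((2*V)) = (-55 + V)*(1/(2*V)) = (-55 + V)/(2*V))
Q(72)*N(j(5, 3)) = ((1/2)*(-55 + 72)/72)*(3*(-54 + 9*5)) = ((1/2)*(1/72)*17)*(3*(-54 + 45)) = 17*(3*(-9))/144 = (17/144)*(-27) = -51/16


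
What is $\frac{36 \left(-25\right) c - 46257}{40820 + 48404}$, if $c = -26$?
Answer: $- \frac{1203}{4696} \approx -0.25618$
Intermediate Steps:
$\frac{36 \left(-25\right) c - 46257}{40820 + 48404} = \frac{36 \left(-25\right) \left(-26\right) - 46257}{40820 + 48404} = \frac{\left(-900\right) \left(-26\right) - 46257}{89224} = \left(23400 - 46257\right) \frac{1}{89224} = \left(-22857\right) \frac{1}{89224} = - \frac{1203}{4696}$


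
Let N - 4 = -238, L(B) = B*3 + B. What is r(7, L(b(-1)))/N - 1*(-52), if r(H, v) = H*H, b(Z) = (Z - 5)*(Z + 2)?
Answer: 12119/234 ≈ 51.791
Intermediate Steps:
b(Z) = (-5 + Z)*(2 + Z)
L(B) = 4*B (L(B) = 3*B + B = 4*B)
N = -234 (N = 4 - 238 = -234)
r(H, v) = H²
r(7, L(b(-1)))/N - 1*(-52) = 7²/(-234) - 1*(-52) = 49*(-1/234) + 52 = -49/234 + 52 = 12119/234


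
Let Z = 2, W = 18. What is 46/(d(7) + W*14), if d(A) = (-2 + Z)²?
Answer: 23/126 ≈ 0.18254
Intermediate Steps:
d(A) = 0 (d(A) = (-2 + 2)² = 0² = 0)
46/(d(7) + W*14) = 46/(0 + 18*14) = 46/(0 + 252) = 46/252 = 46*(1/252) = 23/126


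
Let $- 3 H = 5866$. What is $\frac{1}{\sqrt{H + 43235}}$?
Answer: $\frac{\sqrt{371517}}{123839} \approx 0.0049219$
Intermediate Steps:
$H = - \frac{5866}{3}$ ($H = \left(- \frac{1}{3}\right) 5866 = - \frac{5866}{3} \approx -1955.3$)
$\frac{1}{\sqrt{H + 43235}} = \frac{1}{\sqrt{- \frac{5866}{3} + 43235}} = \frac{1}{\sqrt{\frac{123839}{3}}} = \frac{1}{\frac{1}{3} \sqrt{371517}} = \frac{\sqrt{371517}}{123839}$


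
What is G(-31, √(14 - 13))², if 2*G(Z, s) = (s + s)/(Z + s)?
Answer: 1/900 ≈ 0.0011111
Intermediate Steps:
G(Z, s) = s/(Z + s) (G(Z, s) = ((s + s)/(Z + s))/2 = ((2*s)/(Z + s))/2 = (2*s/(Z + s))/2 = s/(Z + s))
G(-31, √(14 - 13))² = (√(14 - 13)/(-31 + √(14 - 13)))² = (√1/(-31 + √1))² = (1/(-31 + 1))² = (1/(-30))² = (1*(-1/30))² = (-1/30)² = 1/900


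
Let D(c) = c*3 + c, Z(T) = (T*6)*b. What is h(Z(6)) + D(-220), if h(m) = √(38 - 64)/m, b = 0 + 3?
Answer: -880 + I*√26/108 ≈ -880.0 + 0.047213*I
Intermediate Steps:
b = 3
Z(T) = 18*T (Z(T) = (T*6)*3 = (6*T)*3 = 18*T)
D(c) = 4*c (D(c) = 3*c + c = 4*c)
h(m) = I*√26/m (h(m) = √(-26)/m = (I*√26)/m = I*√26/m)
h(Z(6)) + D(-220) = I*√26/((18*6)) + 4*(-220) = I*√26/108 - 880 = -880 + I*√26/108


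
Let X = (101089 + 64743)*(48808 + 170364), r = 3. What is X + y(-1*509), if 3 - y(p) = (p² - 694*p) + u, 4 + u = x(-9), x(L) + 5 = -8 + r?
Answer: 36345118794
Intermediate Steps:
X = 36345731104 (X = 165832*219172 = 36345731104)
x(L) = -10 (x(L) = -5 + (-8 + 3) = -5 - 5 = -10)
u = -14 (u = -4 - 10 = -14)
y(p) = 17 - p² + 694*p (y(p) = 3 - ((p² - 694*p) - 14) = 3 - (-14 + p² - 694*p) = 3 + (14 - p² + 694*p) = 17 - p² + 694*p)
X + y(-1*509) = 36345731104 + (17 - (-1*509)² + 694*(-1*509)) = 36345731104 + (17 - 1*(-509)² + 694*(-509)) = 36345731104 + (17 - 1*259081 - 353246) = 36345731104 + (17 - 259081 - 353246) = 36345731104 - 612310 = 36345118794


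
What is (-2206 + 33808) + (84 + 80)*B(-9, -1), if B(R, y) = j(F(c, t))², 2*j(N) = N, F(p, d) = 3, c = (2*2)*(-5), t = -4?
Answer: 31971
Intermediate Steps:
c = -20 (c = 4*(-5) = -20)
j(N) = N/2
B(R, y) = 9/4 (B(R, y) = ((½)*3)² = (3/2)² = 9/4)
(-2206 + 33808) + (84 + 80)*B(-9, -1) = (-2206 + 33808) + (84 + 80)*(9/4) = 31602 + 164*(9/4) = 31602 + 369 = 31971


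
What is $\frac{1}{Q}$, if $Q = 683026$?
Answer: $\frac{1}{683026} \approx 1.4641 \cdot 10^{-6}$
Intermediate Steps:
$\frac{1}{Q} = \frac{1}{683026}$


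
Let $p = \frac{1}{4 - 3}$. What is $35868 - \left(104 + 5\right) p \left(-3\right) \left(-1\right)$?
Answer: $35541$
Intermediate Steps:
$p = 1$ ($p = 1^{-1} = 1$)
$35868 - \left(104 + 5\right) p \left(-3\right) \left(-1\right) = 35868 - \left(104 + 5\right) 1 \left(-3\right) \left(-1\right) = 35868 - 109 \left(\left(-3\right) \left(-1\right)\right) = 35868 - 109 \cdot 3 = 35868 - 327 = 35541$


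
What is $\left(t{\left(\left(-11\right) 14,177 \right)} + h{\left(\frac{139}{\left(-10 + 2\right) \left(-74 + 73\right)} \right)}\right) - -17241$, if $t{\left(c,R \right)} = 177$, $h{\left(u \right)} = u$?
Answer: $\frac{139483}{8} \approx 17435.0$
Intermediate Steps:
$\left(t{\left(\left(-11\right) 14,177 \right)} + h{\left(\frac{139}{\left(-10 + 2\right) \left(-74 + 73\right)} \right)}\right) - -17241 = \left(177 + \frac{139}{\left(-10 + 2\right) \left(-74 + 73\right)}\right) - -17241 = \left(177 + \frac{139}{\left(-8\right) \left(-1\right)}\right) + 17241 = \left(177 + \frac{139}{8}\right) + 17241 = \frac{1555}{8} + 17241 = \frac{139483}{8}$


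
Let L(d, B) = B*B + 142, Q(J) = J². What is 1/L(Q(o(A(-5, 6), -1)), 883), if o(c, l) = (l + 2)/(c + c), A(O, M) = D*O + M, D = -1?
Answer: 1/779831 ≈ 1.2823e-6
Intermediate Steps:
A(O, M) = M - O (A(O, M) = -O + M = M - O)
o(c, l) = (2 + l)/(2*c) (o(c, l) = (2 + l)/((2*c)) = (2 + l)*(1/(2*c)) = (2 + l)/(2*c))
L(d, B) = 142 + B² (L(d, B) = B² + 142 = 142 + B²)
1/L(Q(o(A(-5, 6), -1)), 883) = 1/(142 + 883²) = 1/(142 + 779689) = 1/779831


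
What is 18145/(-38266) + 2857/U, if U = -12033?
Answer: -17245513/24234462 ≈ -0.71161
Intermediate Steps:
18145/(-38266) + 2857/U = 18145/(-38266) + 2857/(-12033) = 18145*(-1/38266) + 2857*(-1/12033) = -955/2014 - 2857/12033 = -17245513/24234462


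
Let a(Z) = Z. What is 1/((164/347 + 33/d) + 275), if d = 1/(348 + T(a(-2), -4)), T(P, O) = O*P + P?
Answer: 347/4149243 ≈ 8.3630e-5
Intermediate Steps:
T(P, O) = P + O*P
d = 1/354 (d = 1/(348 - 2*(1 - 4)) = 1/(348 - 2*(-3)) = 1/(348 + 6) = 1/354 ≈ 0.0028249)
1/((164/347 + 33/d) + 275) = 1/((164/347 + 33/(1/354)) + 275) = 1/((164*(1/347) + 33*354) + 275) = 1/((164/347 + 11682) + 275) = 1/(4053818/347 + 275) = 1/(4149243/347) = 347/4149243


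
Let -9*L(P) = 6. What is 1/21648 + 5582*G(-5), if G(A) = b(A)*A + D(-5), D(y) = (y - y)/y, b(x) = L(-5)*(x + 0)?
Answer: -671328533/7216 ≈ -93033.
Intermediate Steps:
L(P) = -⅔ (L(P) = -⅑*6 = -⅔)
b(x) = -2*x/3 (b(x) = -2*(x + 0)/3 = -2*x/3)
D(y) = 0 (D(y) = 0/y = 0)
G(A) = -2*A²/3 (G(A) = (-2*A/3)*A + 0 = -2*A²/3 + 0 = -2*A²/3)
1/21648 + 5582*G(-5) = 1/21648 + 5582*(-⅔*(-5)²) = 1/21648 + 5582*(-⅔*25) = 1/21648 + 5582*(-50/3) = 1/21648 - 279100/3 = -671328533/7216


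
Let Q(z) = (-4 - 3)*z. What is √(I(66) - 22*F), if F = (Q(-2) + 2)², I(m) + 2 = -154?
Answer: 2*I*√1447 ≈ 76.079*I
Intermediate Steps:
Q(z) = -7*z
I(m) = -156 (I(m) = -2 - 154 = -156)
F = 256 (F = (-7*(-2) + 2)² = (14 + 2)² = 16² = 256)
√(I(66) - 22*F) = √(-156 - 22*256) = √(-156 - 5632) = √(-5788) = 2*I*√1447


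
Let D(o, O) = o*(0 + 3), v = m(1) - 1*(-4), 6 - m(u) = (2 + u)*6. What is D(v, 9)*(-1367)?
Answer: 32808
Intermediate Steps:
m(u) = -6 - 6*u (m(u) = 6 - (2 + u)*6 = 6 - (12 + 6*u) = 6 + (-12 - 6*u) = -6 - 6*u)
v = -8 (v = (-6 - 6*1) - 1*(-4) = (-6 - 6) + 4 = -12 + 4 = -8)
D(o, O) = 3*o (D(o, O) = o*3 = 3*o)
D(v, 9)*(-1367) = (3*(-8))*(-1367) = -24*(-1367) = 32808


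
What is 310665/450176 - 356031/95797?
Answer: -10039679727/3317346944 ≈ -3.0264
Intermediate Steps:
310665/450176 - 356031/95797 = 310665*(1/450176) - 356031*1/95797 = 310665/450176 - 27387/7369 = -10039679727/3317346944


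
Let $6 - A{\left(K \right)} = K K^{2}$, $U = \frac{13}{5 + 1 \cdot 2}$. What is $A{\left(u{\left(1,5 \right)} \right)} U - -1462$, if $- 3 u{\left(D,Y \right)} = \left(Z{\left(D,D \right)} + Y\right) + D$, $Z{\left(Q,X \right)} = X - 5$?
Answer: $\frac{278528}{189} \approx 1473.7$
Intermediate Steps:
$Z{\left(Q,X \right)} = -5 + X$
$U = \frac{13}{7}$ ($U = \frac{13}{5 + 2} = \frac{13}{7} \approx 1.8571$)
$u{\left(D,Y \right)} = \frac{5}{3} - \frac{2 D}{3} - \frac{Y}{3}$ ($u{\left(D,Y \right)} = - \frac{\left(\left(-5 + D\right) + Y\right) + D}{3} = - \frac{\left(-5 + D + Y\right) + D}{3} = - \frac{-5 + Y + 2 D}{3} = \frac{5}{3} - \frac{2 D}{3} - \frac{Y}{3}$)
$A{\left(K \right)} = 6 - K^{3}$ ($A{\left(K \right)} = 6 - K K^{2} = 6 - K^{3}$)
$A{\left(u{\left(1,5 \right)} \right)} U - -1462 = \left(6 - \left(\frac{5}{3} - \frac{2}{3} - \frac{5}{3}\right)^{3}\right) \frac{13}{7} - -1462 = \left(6 - \left(\frac{5}{3} - \frac{2}{3} - \frac{5}{3}\right)^{3}\right) \frac{13}{7} + 1462 = \left(6 - \left(- \frac{2}{3}\right)^{3}\right) \frac{13}{7} + 1462 = \left(6 - - \frac{8}{27}\right) \frac{13}{7} + 1462 = \left(6 + \frac{8}{27}\right) \frac{13}{7} + 1462 = \frac{170}{27} \cdot \frac{13}{7} + 1462 = \frac{2210}{189} + 1462 = \frac{278528}{189}$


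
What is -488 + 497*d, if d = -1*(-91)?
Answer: 44739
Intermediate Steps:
d = 91
-488 + 497*d = -488 + 497*91 = -488 + 45227 = 44739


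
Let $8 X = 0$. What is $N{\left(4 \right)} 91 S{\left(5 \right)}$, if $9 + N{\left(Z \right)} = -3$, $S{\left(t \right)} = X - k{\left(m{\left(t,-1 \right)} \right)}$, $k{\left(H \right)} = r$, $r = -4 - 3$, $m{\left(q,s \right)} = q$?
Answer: $-7644$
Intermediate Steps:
$r = -7$
$k{\left(H \right)} = -7$
$X = 0$ ($X = \frac{1}{8} \cdot 0 = 0$)
$S{\left(t \right)} = 7$ ($S{\left(t \right)} = 0 - -7 = 0 + 7 = 7$)
$N{\left(Z \right)} = -12$ ($N{\left(Z \right)} = -9 - 3 = -12$)
$N{\left(4 \right)} 91 S{\left(5 \right)} = \left(-12\right) 91 \cdot 7 = \left(-1092\right) 7 = -7644$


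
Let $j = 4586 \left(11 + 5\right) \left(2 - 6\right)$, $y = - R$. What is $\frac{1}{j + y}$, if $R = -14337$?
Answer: $- \frac{1}{279167} \approx -3.5821 \cdot 10^{-6}$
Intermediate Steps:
$y = 14337$ ($y = \left(-1\right) \left(-14337\right) = 14337$)
$j = -293504$ ($j = 4586 \cdot 16 \left(-4\right) = 4586 \left(-64\right) = -293504$)
$\frac{1}{j + y} = \frac{1}{-293504 + 14337} = \frac{1}{-279167} = - \frac{1}{279167}$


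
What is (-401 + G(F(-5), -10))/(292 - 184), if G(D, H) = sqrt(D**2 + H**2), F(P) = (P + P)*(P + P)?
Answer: -401/108 + 5*sqrt(101)/54 ≈ -2.7824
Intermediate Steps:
F(P) = 4*P**2 (F(P) = (2*P)*(2*P) = 4*P**2)
(-401 + G(F(-5), -10))/(292 - 184) = (-401 + sqrt((4*(-5)**2)**2 + (-10)**2))/(292 - 184) = (-401 + sqrt((4*25)**2 + 100))/108 = (-401 + sqrt(100**2 + 100))*(1/108) = (-401 + sqrt(10000 + 100))*(1/108) = (-401 + sqrt(10100))*(1/108) = (-401 + 10*sqrt(101))*(1/108) = -401/108 + 5*sqrt(101)/54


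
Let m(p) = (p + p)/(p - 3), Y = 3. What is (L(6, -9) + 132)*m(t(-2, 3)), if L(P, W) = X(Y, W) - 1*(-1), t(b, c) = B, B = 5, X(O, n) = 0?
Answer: 665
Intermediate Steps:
t(b, c) = 5
L(P, W) = 1 (L(P, W) = 0 - 1*(-1) = 0 + 1 = 1)
m(p) = 2*p/(-3 + p) (m(p) = (2*p)/(-3 + p) = 2*p/(-3 + p))
(L(6, -9) + 132)*m(t(-2, 3)) = (1 + 132)*(2*5/(-3 + 5)) = 133*(2*5/2) = 133*(2*5*(½)) = 133*5 = 665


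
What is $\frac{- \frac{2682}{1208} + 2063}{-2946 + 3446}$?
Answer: $\frac{1244711}{302000} \approx 4.1216$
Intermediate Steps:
$\frac{- \frac{2682}{1208} + 2063}{-2946 + 3446} = \frac{\left(-2682\right) \frac{1}{1208} + 2063}{500} = \left(- \frac{1341}{604} + 2063\right) \frac{1}{500} = \frac{1244711}{604} \cdot \frac{1}{500} = \frac{1244711}{302000}$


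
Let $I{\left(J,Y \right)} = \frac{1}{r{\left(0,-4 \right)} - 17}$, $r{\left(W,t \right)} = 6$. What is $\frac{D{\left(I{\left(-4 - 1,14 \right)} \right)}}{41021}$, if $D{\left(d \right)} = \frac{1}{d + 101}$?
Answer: $\frac{11}{45533310} \approx 2.4158 \cdot 10^{-7}$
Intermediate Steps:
$I{\left(J,Y \right)} = - \frac{1}{11}$ ($I{\left(J,Y \right)} = \frac{1}{6 - 17} = \frac{1}{-11} = - \frac{1}{11}$)
$D{\left(d \right)} = \frac{1}{101 + d}$
$\frac{D{\left(I{\left(-4 - 1,14 \right)} \right)}}{41021} = \frac{1}{\left(101 - \frac{1}{11}\right) 41021} = \frac{1}{\frac{1110}{11}} \cdot \frac{1}{41021} = \frac{11}{1110} \cdot \frac{1}{41021} = \frac{11}{45533310}$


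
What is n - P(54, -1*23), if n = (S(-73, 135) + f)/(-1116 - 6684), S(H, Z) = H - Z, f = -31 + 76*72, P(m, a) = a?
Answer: 174167/7800 ≈ 22.329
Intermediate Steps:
f = 5441 (f = -31 + 5472 = 5441)
n = -5233/7800 (n = ((-73 - 1*135) + 5441)/(-1116 - 6684) = ((-73 - 135) + 5441)/(-7800) = (-208 + 5441)*(-1/7800) = 5233*(-1/7800) = -5233/7800 ≈ -0.67090)
n - P(54, -1*23) = -5233/7800 - (-1)*23 = -5233/7800 - 1*(-23) = -5233/7800 + 23 = 174167/7800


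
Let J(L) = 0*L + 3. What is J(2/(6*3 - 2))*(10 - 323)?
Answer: -939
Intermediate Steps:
J(L) = 3 (J(L) = 0 + 3 = 3)
J(2/(6*3 - 2))*(10 - 323) = 3*(10 - 323) = 3*(-313) = -939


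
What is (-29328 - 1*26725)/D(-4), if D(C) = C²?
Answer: -56053/16 ≈ -3503.3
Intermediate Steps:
(-29328 - 1*26725)/D(-4) = (-29328 - 1*26725)/((-4)²) = (-29328 - 26725)/16 = -56053*1/16 = -56053/16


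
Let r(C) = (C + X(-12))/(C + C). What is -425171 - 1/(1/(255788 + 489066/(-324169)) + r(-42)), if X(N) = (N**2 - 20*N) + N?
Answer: -484746549609768965/1140122068116 ≈ -4.2517e+5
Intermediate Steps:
X(N) = N**2 - 19*N
r(C) = (372 + C)/(2*C) (r(C) = (C - 12*(-19 - 12))/(C + C) = (C - 12*(-31))/((2*C)) = (C + 372)*(1/(2*C)) = (372 + C)*(1/(2*C)) = (372 + C)/(2*C))
-425171 - 1/(1/(255788 + 489066/(-324169)) + r(-42)) = -425171 - 1/(1/(255788 + 489066/(-324169)) + (1/2)*(372 - 42)/(-42)) = -425171 - 1/(1/(255788 + 489066*(-1/324169)) + (1/2)*(-1/42)*330) = -425171 - 1/(1/(255788 - 489066/324169) - 55/14) = -425171 - 1/(1/(82918051106/324169) - 55/14) = -425171 - 1/(324169/82918051106 - 55/14) = -425171 - 1/(-1140122068116/290213178871) = -425171 - 1*(-290213178871/1140122068116) = -425171 + 290213178871/1140122068116 = -484746549609768965/1140122068116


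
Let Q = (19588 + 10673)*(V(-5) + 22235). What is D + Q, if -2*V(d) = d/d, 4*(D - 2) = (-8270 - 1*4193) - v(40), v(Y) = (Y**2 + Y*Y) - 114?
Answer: 2691337277/4 ≈ 6.7283e+8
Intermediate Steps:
v(Y) = -114 + 2*Y**2 (v(Y) = (Y**2 + Y**2) - 114 = 2*Y**2 - 114 = -114 + 2*Y**2)
D = -15541/4 (D = 2 + ((-8270 - 1*4193) - (-114 + 2*40**2))/4 = 2 + ((-8270 - 4193) - (-114 + 2*1600))/4 = 2 + (-12463 - (-114 + 3200))/4 = 2 + (-12463 - 1*3086)/4 = 2 + (-12463 - 3086)/4 = 2 + (1/4)*(-15549) = 2 - 15549/4 = -15541/4 ≈ -3885.3)
V(d) = -1/2 (V(d) = -d/(2*d) = -1/2*1 = -1/2)
Q = 1345676409/2 (Q = (19588 + 10673)*(-1/2 + 22235) = 30261*(44469/2) = 1345676409/2 ≈ 6.7284e+8)
D + Q = -15541/4 + 1345676409/2 = 2691337277/4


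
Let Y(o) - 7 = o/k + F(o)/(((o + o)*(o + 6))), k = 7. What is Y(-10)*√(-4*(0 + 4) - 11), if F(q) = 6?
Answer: 4743*I*√3/280 ≈ 29.34*I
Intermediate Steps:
Y(o) = 7 + o/7 + 3/(o*(6 + o)) (Y(o) = 7 + (o/7 + 6/(((o + o)*(o + 6)))) = 7 + (o*(⅐) + 6/(((2*o)*(6 + o)))) = 7 + (o/7 + 6/((2*o*(6 + o)))) = 7 + (o/7 + 6*(1/(2*o*(6 + o)))) = 7 + (o/7 + 3/(o*(6 + o))) = 7 + o/7 + 3/(o*(6 + o)))
Y(-10)*√(-4*(0 + 4) - 11) = ((⅐)*(21 + (-10)³ + 55*(-10)² + 294*(-10))/(-10*(6 - 10)))*√(-4*(0 + 4) - 11) = ((⅐)*(-⅒)*(21 - 1000 + 55*100 - 2940)/(-4))*√(-4*4 - 11) = ((⅐)*(-⅒)*(-¼)*(21 - 1000 + 5500 - 2940))*√(-16 - 11) = ((⅐)*(-⅒)*(-¼)*1581)*√(-27) = 1581*(3*I*√3)/280 = 4743*I*√3/280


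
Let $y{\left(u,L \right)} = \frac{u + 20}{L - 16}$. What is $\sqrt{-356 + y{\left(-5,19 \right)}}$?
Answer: $3 i \sqrt{39} \approx 18.735 i$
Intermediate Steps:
$y{\left(u,L \right)} = \frac{20 + u}{-16 + L}$
$\sqrt{-356 + y{\left(-5,19 \right)}} = \sqrt{-356 + \frac{20 - 5}{-16 + 19}} = \sqrt{-356 + \frac{1}{3} \cdot 15} = \sqrt{-356 + 5} = \sqrt{-351} = 3 i \sqrt{39}$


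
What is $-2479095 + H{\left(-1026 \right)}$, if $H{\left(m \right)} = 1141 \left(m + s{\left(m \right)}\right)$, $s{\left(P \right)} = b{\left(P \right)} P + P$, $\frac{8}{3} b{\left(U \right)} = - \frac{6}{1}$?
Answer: $- \frac{4372857}{2} \approx -2.1864 \cdot 10^{6}$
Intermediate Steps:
$b{\left(U \right)} = - \frac{9}{4}$ ($b{\left(U \right)} = \frac{3 \left(- \frac{6}{1}\right)}{8} = \frac{3 \left(\left(-6\right) 1\right)}{8} = \frac{3}{8} \left(-6\right) = - \frac{9}{4}$)
$s{\left(P \right)} = - \frac{5 P}{4}$ ($s{\left(P \right)} = - \frac{9 P}{4} + P = - \frac{5 P}{4}$)
$H{\left(m \right)} = - \frac{1141 m}{4}$ ($H{\left(m \right)} = 1141 \left(m - \frac{5 m}{4}\right) = 1141 \left(- \frac{m}{4}\right) = - \frac{1141 m}{4}$)
$-2479095 + H{\left(-1026 \right)} = -2479095 - - \frac{585333}{2} = -2479095 + \frac{585333}{2} = - \frac{4372857}{2}$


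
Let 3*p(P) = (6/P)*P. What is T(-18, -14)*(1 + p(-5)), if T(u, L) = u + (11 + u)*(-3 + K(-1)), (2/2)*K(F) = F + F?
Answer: 51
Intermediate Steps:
K(F) = 2*F (K(F) = F + F = 2*F)
T(u, L) = -55 - 4*u (T(u, L) = u + (11 + u)*(-3 + 2*(-1)) = u + (11 + u)*(-3 - 2) = u + (11 + u)*(-5) = u + (-55 - 5*u) = -55 - 4*u)
p(P) = 2 (p(P) = ((6/P)*P)/3 = (⅓)*6 = 2)
T(-18, -14)*(1 + p(-5)) = (-55 - 4*(-18))*(1 + 2) = (-55 + 72)*3 = 17*3 = 51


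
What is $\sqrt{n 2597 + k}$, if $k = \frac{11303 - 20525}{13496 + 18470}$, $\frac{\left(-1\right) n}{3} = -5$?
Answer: $\frac{\sqrt{9951226040382}}{15983} \approx 197.37$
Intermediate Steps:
$n = 15$ ($n = \left(-3\right) \left(-5\right) = 15$)
$k = - \frac{4611}{15983}$ ($k = - \frac{9222}{31966} = \left(-9222\right) \frac{1}{31966} = - \frac{4611}{15983} \approx -0.28849$)
$\sqrt{n 2597 + k} = \sqrt{15 \cdot 2597 - \frac{4611}{15983}} = \sqrt{38955 - \frac{4611}{15983}} = \sqrt{\frac{622613154}{15983}} = \frac{\sqrt{9951226040382}}{15983}$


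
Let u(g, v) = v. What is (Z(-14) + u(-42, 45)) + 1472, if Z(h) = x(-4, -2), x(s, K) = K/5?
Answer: 7583/5 ≈ 1516.6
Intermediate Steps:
x(s, K) = K/5 (x(s, K) = K*(⅕) = K/5)
Z(h) = -⅖ (Z(h) = (⅕)*(-2) = -⅖)
(Z(-14) + u(-42, 45)) + 1472 = (-⅖ + 45) + 1472 = 223/5 + 1472 = 7583/5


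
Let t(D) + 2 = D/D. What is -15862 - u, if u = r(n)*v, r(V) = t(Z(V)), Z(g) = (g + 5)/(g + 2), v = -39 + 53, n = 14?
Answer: -15848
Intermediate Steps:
v = 14
Z(g) = (5 + g)/(2 + g)
t(D) = -1 (t(D) = -2 + D/D = -2 + 1 = -1)
r(V) = -1
u = -14 (u = -1*14 = -14)
-15862 - u = -15862 - 1*(-14) = -15862 + 14 = -15848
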